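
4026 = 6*671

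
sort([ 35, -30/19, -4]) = [ - 4, - 30/19,35] 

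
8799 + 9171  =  17970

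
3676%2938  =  738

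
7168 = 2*3584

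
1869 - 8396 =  - 6527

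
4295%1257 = 524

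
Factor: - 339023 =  - 339023^1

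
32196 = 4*8049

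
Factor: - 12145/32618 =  - 35/94 = - 2^( - 1) * 5^1*7^1*47^( - 1 ) 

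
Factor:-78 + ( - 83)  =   - 161 = -7^1*23^1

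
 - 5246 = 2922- 8168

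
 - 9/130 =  - 1 + 121/130 = -0.07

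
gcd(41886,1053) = 117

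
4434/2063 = 2  +  308/2063 = 2.15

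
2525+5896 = 8421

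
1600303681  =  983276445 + 617027236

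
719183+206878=926061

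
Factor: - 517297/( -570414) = 2^( - 1) *3^(-1)*11^1*13^( - 1)*31^1*37^1 *41^1 * 71^( - 1)* 103^( -1 )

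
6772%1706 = 1654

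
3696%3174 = 522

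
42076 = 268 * 157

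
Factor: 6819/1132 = 2^( -2)*3^1*283^(-1)*2273^1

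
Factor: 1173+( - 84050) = - 82877=- 179^1*463^1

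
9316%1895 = 1736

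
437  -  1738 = - 1301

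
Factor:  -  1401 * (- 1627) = 2279427  =  3^1*467^1*1627^1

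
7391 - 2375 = 5016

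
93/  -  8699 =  - 1 + 8606/8699 = - 0.01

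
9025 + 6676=15701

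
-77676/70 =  -38838/35 =- 1109.66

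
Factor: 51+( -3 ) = 2^4*3^1 = 48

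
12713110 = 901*14110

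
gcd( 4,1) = 1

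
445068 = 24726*18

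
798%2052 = 798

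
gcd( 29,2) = 1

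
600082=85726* 7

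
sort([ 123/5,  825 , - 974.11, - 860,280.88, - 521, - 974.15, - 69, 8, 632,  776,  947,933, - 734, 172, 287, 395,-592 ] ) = [  -  974.15, - 974.11,  -  860, - 734, - 592, - 521, - 69, 8,123/5, 172,280.88, 287, 395, 632, 776,825, 933, 947 ] 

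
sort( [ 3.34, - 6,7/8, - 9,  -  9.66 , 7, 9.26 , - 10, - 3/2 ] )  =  [ - 10, - 9.66, - 9, - 6,  -  3/2, 7/8, 3.34,  7,9.26] 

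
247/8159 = 247/8159 = 0.03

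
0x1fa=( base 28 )I2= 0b111111010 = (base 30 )gq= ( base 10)506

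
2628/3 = 876=   876.00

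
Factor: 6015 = 3^1* 5^1*401^1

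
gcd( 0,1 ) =1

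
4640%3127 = 1513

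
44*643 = 28292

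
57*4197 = 239229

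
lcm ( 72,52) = 936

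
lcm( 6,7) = 42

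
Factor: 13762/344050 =5^ ( - 2) = 1/25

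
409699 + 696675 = 1106374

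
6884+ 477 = 7361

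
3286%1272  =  742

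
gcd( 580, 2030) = 290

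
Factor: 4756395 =3^1*5^1*7^1*97^1*467^1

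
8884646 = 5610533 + 3274113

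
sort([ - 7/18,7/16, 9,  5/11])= [ - 7/18,7/16 , 5/11, 9 ]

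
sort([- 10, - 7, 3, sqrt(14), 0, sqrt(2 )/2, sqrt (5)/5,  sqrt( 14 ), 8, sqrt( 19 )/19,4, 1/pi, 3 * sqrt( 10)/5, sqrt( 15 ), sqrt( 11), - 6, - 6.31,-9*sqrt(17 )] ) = [ - 9*sqrt( 17),- 10, - 7,  -  6.31,-6,0, sqrt( 19 ) /19, 1/pi, sqrt( 5 ) /5,sqrt( 2 )/2, 3 * sqrt( 10 )/5 , 3, sqrt ( 11), sqrt( 14 ), sqrt(14 ), sqrt(15 ),4 , 8]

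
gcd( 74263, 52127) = 1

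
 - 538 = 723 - 1261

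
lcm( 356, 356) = 356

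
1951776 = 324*6024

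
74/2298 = 37/1149 = 0.03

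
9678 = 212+9466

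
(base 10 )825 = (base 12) 589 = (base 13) 4B6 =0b1100111001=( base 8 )1471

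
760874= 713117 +47757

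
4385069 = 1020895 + 3364174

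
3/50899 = 3/50899 = 0.00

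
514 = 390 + 124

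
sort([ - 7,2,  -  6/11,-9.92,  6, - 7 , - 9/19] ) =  [-9.92, - 7, -7, - 6/11, - 9/19 , 2,  6]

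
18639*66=1230174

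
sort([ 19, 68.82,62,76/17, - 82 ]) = [ - 82, 76/17,  19,62,68.82] 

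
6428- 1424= 5004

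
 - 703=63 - 766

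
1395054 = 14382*97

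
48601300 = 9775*4972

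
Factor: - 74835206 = -2^1*6007^1*6229^1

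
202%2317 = 202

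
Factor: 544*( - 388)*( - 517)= 109124224 = 2^7 * 11^1*17^1*47^1 * 97^1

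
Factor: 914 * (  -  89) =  - 2^1 * 89^1*457^1 = - 81346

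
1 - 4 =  -3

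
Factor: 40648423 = 71^1*79^1 * 7247^1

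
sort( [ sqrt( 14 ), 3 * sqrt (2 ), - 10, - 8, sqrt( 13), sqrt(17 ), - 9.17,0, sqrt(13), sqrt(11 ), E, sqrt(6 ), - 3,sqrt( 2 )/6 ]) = [ - 10, - 9.17, - 8,  -  3, 0,sqrt ( 2 ) /6, sqrt( 6),  E, sqrt (11 ), sqrt(13),sqrt( 13 ), sqrt(14), sqrt( 17 ), 3*sqrt( 2)]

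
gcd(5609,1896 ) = 79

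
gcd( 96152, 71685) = 1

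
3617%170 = 47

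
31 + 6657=6688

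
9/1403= 9/1403 =0.01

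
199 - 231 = -32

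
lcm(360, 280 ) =2520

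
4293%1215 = 648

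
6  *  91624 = 549744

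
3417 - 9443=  - 6026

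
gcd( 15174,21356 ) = 562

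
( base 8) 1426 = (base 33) nv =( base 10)790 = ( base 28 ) 106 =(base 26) 14A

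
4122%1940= 242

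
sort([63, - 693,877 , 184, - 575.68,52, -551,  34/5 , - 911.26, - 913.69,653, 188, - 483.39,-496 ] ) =[ - 913.69, - 911.26, - 693, - 575.68,-551, - 496, - 483.39,  34/5, 52, 63, 184,188, 653,877 ]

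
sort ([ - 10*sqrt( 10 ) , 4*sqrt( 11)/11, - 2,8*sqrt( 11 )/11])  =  [-10*sqrt(10 ), - 2,4*sqrt( 11)/11,8*sqrt( 11)/11 ]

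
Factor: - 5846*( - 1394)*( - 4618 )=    - 2^3 * 17^1*37^1 * 41^1* 79^1 * 2309^1 = - 37633578232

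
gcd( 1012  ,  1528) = 4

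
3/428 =3/428 = 0.01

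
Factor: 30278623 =41^1*59^1*12517^1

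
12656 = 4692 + 7964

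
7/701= 7/701 = 0.01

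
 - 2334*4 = - 9336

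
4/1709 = 4/1709 = 0.00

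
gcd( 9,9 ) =9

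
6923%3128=667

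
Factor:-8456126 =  - 2^1*7^2 * 86287^1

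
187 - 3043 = -2856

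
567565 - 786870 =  - 219305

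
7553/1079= 7= 7.00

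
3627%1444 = 739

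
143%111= 32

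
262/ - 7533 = - 262/7533 = -0.03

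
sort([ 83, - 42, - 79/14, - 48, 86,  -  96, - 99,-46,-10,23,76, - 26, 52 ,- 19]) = [ - 99, - 96, - 48, - 46, - 42, - 26 , - 19, - 10 , - 79/14,  23 , 52 , 76,83,86 ]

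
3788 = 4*947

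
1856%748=360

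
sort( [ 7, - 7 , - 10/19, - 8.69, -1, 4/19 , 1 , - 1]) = [ - 8.69 ,-7, - 1, - 1, -10/19 , 4/19 , 1,7]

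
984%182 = 74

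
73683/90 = 818 + 7/10 = 818.70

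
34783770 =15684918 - - 19098852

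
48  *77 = 3696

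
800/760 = 20/19 = 1.05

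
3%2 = 1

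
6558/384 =1093/64  =  17.08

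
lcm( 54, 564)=5076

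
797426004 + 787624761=1585050765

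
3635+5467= 9102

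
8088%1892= 520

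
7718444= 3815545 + 3902899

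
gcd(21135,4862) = 1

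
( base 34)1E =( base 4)300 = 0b110000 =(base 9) 53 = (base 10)48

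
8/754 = 4/377 = 0.01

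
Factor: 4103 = 11^1*373^1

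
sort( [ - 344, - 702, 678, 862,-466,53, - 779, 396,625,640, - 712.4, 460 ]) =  [- 779, - 712.4, - 702, - 466,-344, 53, 396, 460, 625, 640,678, 862] 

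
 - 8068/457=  - 8068/457 = -17.65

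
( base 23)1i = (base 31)1a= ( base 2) 101001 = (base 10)41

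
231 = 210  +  21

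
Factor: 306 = 2^1*3^2*17^1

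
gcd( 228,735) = 3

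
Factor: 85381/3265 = 5^( - 1)*653^(-1)*85381^1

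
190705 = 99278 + 91427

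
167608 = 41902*4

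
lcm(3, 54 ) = 54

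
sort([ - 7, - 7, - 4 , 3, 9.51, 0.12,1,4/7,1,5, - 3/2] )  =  [ - 7 , - 7, - 4,-3/2, 0.12,4/7,1,1,3, 5, 9.51]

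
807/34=23+25/34 = 23.74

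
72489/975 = 24163/325 = 74.35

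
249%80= 9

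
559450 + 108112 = 667562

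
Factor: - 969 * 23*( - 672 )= 2^5*3^2*7^1*17^1*19^1*23^1 = 14976864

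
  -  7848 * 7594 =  - 59597712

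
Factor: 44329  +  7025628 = 19^1*139^1*2677^1 = 7069957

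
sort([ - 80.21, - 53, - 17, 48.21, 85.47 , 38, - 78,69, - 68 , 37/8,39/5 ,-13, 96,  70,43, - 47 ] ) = [ - 80.21,-78,-68,-53, - 47, - 17, - 13, 37/8,39/5,38,  43,48.21,69,70, 85.47,96 ]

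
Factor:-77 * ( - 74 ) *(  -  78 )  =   - 2^2*3^1 * 7^1*11^1 * 13^1*37^1 = - 444444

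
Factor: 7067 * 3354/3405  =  2^1*5^( - 1)*13^1*37^1* 43^1*191^1*227^ (- 1 ) = 7900906/1135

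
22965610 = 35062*655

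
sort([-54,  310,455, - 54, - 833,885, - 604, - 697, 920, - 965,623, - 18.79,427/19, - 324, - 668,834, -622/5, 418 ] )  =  [  -  965, -833, - 697,- 668, - 604, - 324,- 622/5,  -  54,  -  54,  -  18.79,427/19,310,418, 455, 623, 834,885,920] 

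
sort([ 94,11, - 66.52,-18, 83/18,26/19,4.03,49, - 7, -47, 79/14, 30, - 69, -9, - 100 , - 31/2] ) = [ - 100, - 69,- 66.52, - 47, - 18, - 31/2, - 9, - 7 , 26/19, 4.03,  83/18 , 79/14, 11,30, 49,94]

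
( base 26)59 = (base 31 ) 4f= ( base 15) 94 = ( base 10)139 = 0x8B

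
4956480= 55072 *90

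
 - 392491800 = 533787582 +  - 926279382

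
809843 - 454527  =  355316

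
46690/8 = 5836 + 1/4 = 5836.25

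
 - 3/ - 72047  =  3/72047= 0.00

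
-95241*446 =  - 42477486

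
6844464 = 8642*792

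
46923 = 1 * 46923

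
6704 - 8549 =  - 1845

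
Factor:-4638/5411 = -6/7 = - 2^1*3^1* 7^ ( - 1 ) 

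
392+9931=10323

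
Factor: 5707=13^1 * 439^1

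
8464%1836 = 1120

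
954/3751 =954/3751   =  0.25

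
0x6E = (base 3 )11002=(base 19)5f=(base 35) 35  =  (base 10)110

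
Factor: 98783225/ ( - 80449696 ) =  - 2^( - 5 )*5^2 * 937^1*4217^1 * 2514053^(-1)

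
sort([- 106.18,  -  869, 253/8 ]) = [ - 869, - 106.18,253/8 ]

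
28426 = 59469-31043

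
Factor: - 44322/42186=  - 83/79 = - 79^( - 1)*83^1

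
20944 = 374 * 56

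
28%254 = 28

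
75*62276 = 4670700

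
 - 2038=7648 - 9686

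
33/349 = 33/349 = 0.09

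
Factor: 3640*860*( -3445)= -2^5*5^3 * 7^1*13^2*43^1 * 53^1 =-10784228000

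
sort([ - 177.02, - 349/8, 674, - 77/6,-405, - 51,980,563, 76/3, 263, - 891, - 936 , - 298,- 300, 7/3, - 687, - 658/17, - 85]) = [  -  936, - 891,-687, - 405, - 300, - 298, - 177.02, - 85,-51 , - 349/8, - 658/17, - 77/6, 7/3, 76/3, 263, 563, 674, 980]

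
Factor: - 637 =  - 7^2*13^1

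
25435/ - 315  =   - 5087/63 = -  80.75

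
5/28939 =5/28939 = 0.00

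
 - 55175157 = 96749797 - 151924954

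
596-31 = 565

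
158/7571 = 158/7571 = 0.02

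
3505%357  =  292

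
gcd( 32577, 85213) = 1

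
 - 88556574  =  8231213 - 96787787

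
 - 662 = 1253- 1915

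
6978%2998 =982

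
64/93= 64/93 = 0.69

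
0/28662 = 0 = 0.00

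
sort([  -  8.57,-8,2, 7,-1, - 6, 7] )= [ - 8.57, - 8, - 6,-1,2, 7,  7 ] 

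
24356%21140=3216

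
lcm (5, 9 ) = 45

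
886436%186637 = 139888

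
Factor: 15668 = 2^2*3917^1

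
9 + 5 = 14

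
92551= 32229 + 60322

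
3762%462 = 66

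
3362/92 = 1681/46 = 36.54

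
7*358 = 2506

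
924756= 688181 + 236575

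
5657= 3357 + 2300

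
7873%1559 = 78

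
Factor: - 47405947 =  - 233^1 * 203459^1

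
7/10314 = 7/10314 = 0.00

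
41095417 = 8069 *5093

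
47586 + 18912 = 66498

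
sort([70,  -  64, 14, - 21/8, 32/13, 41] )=[ - 64, - 21/8,32/13, 14,41, 70 ]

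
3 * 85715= 257145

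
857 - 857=0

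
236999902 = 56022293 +180977609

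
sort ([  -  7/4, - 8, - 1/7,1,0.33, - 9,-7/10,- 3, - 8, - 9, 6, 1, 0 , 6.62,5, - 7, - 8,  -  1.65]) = [ - 9, - 9, - 8,  -  8,  -  8, - 7 ,-3,  -  7/4,- 1.65, - 7/10, - 1/7,0, 0.33 , 1, 1,5,6,6.62 ] 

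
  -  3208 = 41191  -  44399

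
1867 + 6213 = 8080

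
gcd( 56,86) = 2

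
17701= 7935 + 9766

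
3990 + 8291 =12281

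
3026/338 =1513/169 = 8.95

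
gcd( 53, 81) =1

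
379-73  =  306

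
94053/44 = 2137 + 25/44 = 2137.57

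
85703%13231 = 6317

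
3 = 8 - 5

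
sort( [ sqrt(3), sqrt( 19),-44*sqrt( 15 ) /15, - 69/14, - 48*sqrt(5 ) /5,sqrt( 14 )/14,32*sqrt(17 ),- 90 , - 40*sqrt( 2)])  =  [ - 90, - 40*sqrt( 2 ), - 48*  sqrt(5) /5, - 44*sqrt(15 ) /15 ,-69/14  ,  sqrt (14)/14, sqrt ( 3 ), sqrt( 19 ), 32  *  sqrt ( 17)]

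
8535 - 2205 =6330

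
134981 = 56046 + 78935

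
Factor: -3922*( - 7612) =29854264 = 2^3*11^1 * 37^1*53^1 * 173^1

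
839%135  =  29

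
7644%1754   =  628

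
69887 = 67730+2157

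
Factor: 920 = 2^3*5^1 * 23^1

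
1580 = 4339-2759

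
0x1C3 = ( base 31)EH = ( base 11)380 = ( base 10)451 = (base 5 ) 3301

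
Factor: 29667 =3^1*11^1 *29^1*31^1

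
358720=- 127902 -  - 486622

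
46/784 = 23/392 = 0.06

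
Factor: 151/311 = 151^1*311^(-1)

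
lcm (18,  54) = 54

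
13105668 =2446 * 5358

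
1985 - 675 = 1310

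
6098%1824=626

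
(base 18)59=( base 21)4f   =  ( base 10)99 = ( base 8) 143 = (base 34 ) 2V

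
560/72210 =56/7221 = 0.01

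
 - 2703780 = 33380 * ( -81)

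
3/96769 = 3/96769 = 0.00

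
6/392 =3/196 =0.02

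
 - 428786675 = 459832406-888619081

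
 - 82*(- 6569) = 538658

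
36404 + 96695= 133099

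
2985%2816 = 169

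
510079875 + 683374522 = 1193454397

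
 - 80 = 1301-1381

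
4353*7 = 30471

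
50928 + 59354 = 110282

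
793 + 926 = 1719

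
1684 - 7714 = -6030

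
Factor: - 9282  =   - 2^1*3^1*7^1*13^1*17^1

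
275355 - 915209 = -639854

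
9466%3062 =280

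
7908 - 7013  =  895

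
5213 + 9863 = 15076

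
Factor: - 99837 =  - 3^2 * 11093^1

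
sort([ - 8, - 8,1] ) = [ - 8, - 8,1]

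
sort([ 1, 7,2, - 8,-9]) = [ - 9,- 8, 1,2, 7 ]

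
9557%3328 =2901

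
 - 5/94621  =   - 1 + 94616/94621=-0.00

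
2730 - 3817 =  - 1087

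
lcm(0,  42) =0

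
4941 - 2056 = 2885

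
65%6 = 5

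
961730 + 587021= 1548751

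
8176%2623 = 307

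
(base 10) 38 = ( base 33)15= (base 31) 17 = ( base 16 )26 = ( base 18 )22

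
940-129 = 811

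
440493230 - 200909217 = 239584013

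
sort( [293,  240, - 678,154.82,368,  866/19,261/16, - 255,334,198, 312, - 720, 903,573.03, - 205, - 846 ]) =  [ - 846, - 720, - 678,  -  255,- 205,261/16, 866/19,154.82,198,240, 293,312,334,368,573.03,903]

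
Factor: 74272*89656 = 6658930432= 2^8*7^1*11^1*211^1*1601^1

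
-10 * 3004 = -30040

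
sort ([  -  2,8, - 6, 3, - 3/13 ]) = [ - 6, - 2, - 3/13, 3 , 8] 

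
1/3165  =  1/3165 = 0.00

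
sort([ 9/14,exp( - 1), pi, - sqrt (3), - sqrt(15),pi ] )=[-sqrt( 15 ), - sqrt( 3),exp( - 1 ), 9/14,pi,  pi ]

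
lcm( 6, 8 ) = 24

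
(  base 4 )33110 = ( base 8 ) 1724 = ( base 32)uk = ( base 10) 980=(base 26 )1bi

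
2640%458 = 350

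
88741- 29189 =59552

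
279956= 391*716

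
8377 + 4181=12558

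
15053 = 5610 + 9443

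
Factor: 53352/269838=2^2*13^1*263^( - 1)=52/263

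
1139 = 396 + 743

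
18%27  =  18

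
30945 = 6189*5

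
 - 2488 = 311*(-8) 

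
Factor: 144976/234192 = 13/21 = 3^(-1 )*7^(-1)*13^1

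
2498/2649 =2498/2649 =0.94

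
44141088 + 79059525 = 123200613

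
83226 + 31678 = 114904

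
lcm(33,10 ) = 330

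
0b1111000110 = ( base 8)1706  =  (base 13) 594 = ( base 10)966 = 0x3C6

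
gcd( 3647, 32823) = 3647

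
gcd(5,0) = 5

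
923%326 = 271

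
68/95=68/95 = 0.72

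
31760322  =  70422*451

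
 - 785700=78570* ( - 10 ) 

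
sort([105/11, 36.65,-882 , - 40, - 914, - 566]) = [ - 914, - 882, - 566, - 40, 105/11, 36.65] 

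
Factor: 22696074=2^1*3^2*1260893^1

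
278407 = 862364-583957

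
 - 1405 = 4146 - 5551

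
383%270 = 113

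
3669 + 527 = 4196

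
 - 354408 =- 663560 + 309152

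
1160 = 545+615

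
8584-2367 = 6217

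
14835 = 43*345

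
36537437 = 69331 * 527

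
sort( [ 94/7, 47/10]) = [47/10 , 94/7]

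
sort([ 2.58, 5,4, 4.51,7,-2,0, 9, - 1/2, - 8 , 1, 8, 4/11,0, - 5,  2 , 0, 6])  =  [ - 8,-5, -2, - 1/2, 0, 0,0, 4/11,1,  2, 2.58,4, 4.51,5,6, 7, 8, 9]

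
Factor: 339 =3^1*113^1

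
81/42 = 1+13/14 = 1.93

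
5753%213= 2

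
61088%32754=28334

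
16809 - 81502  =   - 64693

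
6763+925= 7688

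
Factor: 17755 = 5^1 *53^1 * 67^1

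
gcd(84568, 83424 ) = 88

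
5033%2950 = 2083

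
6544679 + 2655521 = 9200200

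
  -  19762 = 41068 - 60830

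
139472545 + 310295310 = 449767855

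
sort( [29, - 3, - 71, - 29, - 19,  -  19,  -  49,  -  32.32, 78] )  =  [- 71, - 49,  -  32.32,-29,  -  19,  -  19, - 3,  29, 78 ] 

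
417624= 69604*6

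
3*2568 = 7704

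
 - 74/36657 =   -  74/36657 = - 0.00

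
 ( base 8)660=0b110110000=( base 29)eq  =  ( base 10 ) 432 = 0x1B0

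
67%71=67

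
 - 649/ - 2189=59/199=0.30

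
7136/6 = 3568/3 =1189.33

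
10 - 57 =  - 47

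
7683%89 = 29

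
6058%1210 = 8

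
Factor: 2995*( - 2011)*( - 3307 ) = 19917879115 = 5^1 * 599^1*2011^1*3307^1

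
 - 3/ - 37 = 3/37 = 0.08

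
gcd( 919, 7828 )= 1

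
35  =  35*1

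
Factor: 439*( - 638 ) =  - 280082 = - 2^1 *11^1*29^1*439^1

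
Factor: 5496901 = 373^1 * 14737^1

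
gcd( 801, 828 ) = 9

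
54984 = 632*87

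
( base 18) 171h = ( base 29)9jf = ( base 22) ghh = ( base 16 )1fc7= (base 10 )8135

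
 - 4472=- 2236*2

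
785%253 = 26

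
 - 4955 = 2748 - 7703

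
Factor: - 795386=  -  2^1 * 23^1*17291^1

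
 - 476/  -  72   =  119/18=6.61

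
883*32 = 28256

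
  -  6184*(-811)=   5015224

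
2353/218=10+ 173/218 = 10.79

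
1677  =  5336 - 3659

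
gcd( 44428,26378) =2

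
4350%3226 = 1124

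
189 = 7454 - 7265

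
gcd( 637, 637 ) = 637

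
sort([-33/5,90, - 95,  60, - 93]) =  [ - 95,-93, - 33/5, 60, 90]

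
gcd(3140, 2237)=1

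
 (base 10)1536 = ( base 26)272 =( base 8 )3000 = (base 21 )3A3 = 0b11000000000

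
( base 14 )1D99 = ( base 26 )80j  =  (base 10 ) 5427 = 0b1010100110011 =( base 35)4F2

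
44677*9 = 402093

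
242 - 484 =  - 242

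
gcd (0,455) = 455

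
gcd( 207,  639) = 9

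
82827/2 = 41413 + 1/2 = 41413.50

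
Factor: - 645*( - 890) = 574050= 2^1 * 3^1*5^2* 43^1 * 89^1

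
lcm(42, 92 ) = 1932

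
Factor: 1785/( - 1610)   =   - 2^( - 1)*3^1*17^1*23^( - 1) = -51/46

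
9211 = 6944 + 2267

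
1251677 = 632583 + 619094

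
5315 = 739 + 4576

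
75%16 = 11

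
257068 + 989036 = 1246104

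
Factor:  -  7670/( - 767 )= 2^1*5^1 = 10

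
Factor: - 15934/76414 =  - 7967/38207= - 13^ (-1)*31^1*257^1*2939^( - 1)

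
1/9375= 1/9375 =0.00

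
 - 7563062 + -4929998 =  - 12493060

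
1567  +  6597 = 8164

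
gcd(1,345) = 1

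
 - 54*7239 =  - 390906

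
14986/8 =1873 + 1/4 = 1873.25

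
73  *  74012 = 5402876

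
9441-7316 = 2125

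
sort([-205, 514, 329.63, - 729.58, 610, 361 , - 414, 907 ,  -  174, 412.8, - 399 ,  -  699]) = [ - 729.58, - 699, - 414, - 399, - 205, - 174,329.63 , 361,  412.8 , 514 , 610,907]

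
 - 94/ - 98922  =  47/49461 = 0.00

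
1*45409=45409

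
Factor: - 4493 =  - 4493^1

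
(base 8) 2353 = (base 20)32J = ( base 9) 1648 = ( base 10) 1259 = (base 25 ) 209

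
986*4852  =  4784072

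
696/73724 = 174/18431 = 0.01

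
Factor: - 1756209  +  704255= -2^1 * 19^2* 31^1 * 47^1 =- 1051954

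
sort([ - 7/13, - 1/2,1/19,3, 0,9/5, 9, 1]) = [ - 7/13, - 1/2,0, 1/19, 1,9/5,3,9 ]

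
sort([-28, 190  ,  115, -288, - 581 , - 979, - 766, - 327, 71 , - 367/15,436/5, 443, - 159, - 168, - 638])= [ - 979, - 766, - 638,-581,- 327,- 288,-168, - 159, - 28, - 367/15,71,436/5,115, 190 , 443] 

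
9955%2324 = 659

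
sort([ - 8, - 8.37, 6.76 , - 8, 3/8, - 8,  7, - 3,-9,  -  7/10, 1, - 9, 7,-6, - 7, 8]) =[ -9, - 9,  -  8.37, - 8, - 8 , - 8,-7,-6,-3, - 7/10,3/8,1 , 6.76, 7,  7,8 ]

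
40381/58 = 696 + 13/58= 696.22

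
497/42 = 11 + 5/6= 11.83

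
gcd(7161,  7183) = 11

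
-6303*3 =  - 18909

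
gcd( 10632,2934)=6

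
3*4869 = 14607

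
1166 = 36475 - 35309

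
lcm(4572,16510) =297180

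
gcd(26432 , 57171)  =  59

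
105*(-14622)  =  - 1535310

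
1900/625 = 3+1/25 =3.04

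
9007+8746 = 17753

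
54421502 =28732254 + 25689248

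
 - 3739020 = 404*( - 9255)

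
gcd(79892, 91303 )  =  1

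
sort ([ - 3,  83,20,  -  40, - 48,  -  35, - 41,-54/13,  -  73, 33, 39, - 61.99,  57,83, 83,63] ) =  [ - 73, - 61.99,-48 ,-41, - 40, - 35, - 54/13, - 3,20, 33, 39,57,  63, 83, 83,83 ] 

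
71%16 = 7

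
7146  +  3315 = 10461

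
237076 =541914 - 304838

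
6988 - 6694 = 294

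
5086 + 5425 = 10511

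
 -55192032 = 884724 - 56076756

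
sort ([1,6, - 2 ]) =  [-2,1, 6 ] 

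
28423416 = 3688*7707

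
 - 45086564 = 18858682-63945246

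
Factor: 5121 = 3^2*569^1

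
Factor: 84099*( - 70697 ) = - 3^1*11^1*17^2*97^1 *6427^1 = - 5945547003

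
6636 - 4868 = 1768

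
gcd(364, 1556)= 4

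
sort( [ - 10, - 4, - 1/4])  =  [ - 10, - 4, - 1/4 ]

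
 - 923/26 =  - 71/2 = - 35.50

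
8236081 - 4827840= 3408241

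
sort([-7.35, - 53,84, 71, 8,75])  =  [ -53,-7.35,8,71,  75,84 ]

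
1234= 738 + 496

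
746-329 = 417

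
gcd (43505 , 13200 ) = 55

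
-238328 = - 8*29791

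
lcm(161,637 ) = 14651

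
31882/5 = 31882/5 = 6376.40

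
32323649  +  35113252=67436901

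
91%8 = 3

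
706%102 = 94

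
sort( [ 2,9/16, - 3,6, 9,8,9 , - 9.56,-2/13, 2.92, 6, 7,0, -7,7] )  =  [-9.56, -7,-3, -2/13,0,9/16,  2,2.92,6, 6, 7,7,8,9, 9]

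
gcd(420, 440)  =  20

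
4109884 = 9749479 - 5639595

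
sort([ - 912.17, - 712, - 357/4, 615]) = [-912.17, - 712, - 357/4,  615 ] 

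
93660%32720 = 28220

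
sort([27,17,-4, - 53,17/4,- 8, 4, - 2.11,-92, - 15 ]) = [ - 92, - 53, - 15, - 8, - 4 , - 2.11,4,17/4,17,27 ]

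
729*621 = 452709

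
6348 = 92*69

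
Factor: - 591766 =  - 2^1*7^1 * 43^1*983^1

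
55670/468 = 118 + 223/234 = 118.95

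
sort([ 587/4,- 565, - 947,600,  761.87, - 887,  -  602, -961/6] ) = [ - 947, - 887, - 602, - 565, - 961/6, 587/4, 600, 761.87 ]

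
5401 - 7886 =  - 2485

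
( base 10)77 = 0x4d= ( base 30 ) 2H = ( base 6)205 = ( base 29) 2j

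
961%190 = 11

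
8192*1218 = 9977856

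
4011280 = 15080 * 266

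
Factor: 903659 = 19^1* 199^1*239^1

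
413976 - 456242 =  - 42266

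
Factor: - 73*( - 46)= 2^1*23^1*73^1 = 3358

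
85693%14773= 11828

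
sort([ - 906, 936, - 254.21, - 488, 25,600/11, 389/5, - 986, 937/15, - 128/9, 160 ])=[ - 986, - 906, - 488, - 254.21, - 128/9,25,600/11, 937/15, 389/5, 160,936] 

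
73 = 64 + 9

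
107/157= 107/157= 0.68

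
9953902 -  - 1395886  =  11349788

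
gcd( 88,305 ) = 1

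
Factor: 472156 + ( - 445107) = 11^1*2459^1 = 27049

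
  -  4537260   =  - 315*14404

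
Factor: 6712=2^3*839^1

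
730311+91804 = 822115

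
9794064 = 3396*2884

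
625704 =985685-359981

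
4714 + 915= 5629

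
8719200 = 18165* 480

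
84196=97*868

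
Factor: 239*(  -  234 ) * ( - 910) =50892660 = 2^2  *  3^2*5^1*7^1 * 13^2*239^1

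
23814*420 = 10001880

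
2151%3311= 2151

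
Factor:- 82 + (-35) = -3^2*13^1 = -117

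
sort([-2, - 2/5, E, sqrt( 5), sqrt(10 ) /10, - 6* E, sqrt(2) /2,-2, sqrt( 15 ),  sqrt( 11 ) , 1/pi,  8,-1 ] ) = [-6*E,-2,-2,-1, - 2/5,sqrt(10)/10, 1/pi, sqrt( 2 ) /2, sqrt( 5 ), E, sqrt( 11),sqrt( 15 ), 8 ]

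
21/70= 3/10=0.30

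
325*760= 247000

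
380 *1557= 591660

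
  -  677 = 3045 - 3722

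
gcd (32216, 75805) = 1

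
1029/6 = 343/2=171.50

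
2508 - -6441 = 8949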